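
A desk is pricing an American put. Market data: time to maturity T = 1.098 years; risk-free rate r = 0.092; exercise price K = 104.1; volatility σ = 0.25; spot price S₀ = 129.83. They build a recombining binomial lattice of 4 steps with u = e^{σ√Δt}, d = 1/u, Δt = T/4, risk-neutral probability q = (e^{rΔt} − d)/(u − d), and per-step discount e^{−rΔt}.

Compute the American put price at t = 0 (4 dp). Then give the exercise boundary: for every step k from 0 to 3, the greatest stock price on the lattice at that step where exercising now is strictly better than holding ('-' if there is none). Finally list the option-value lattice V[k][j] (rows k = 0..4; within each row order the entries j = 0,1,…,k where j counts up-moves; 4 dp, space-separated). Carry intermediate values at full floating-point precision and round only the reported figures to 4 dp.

Δt=0.27450, u=1.13995, d=0.87723, q=0.56465, disc=e^(-rΔt)=0.97506
k=4 terminal: V=max(K-S,0) → 27.2160 4.1908 0.0000 0.0000 0.0000
k=3: j=0 S=87.6437 intr=16.4563 cont=13.8602 V=16.4563[EX]; j=1 S=113.8912 intr=0.0000 cont=1.7789 V=1.7789[hold]; j=2 S=147.9993 intr=0.0000 cont=0.0000 V=0.0000[hold]; j=3 S=192.3221 intr=0.0000 cont=0.0000 V=0.0000[hold]  S*(3)=87.6437
k=2: j=0 S=99.9092 intr=4.1908 cont=7.9650 V=7.9650[hold]; j=1 S=129.8300 intr=0.0000 cont=0.7551 V=0.7551[hold]; j=2 S=168.7114 intr=0.0000 cont=0.0000 V=0.0000[hold]  S*(2)=-
k=1: j=0 S=113.8912 intr=0.0000 cont=3.7968 V=3.7968[hold]; j=1 S=147.9993 intr=0.0000 cont=0.3206 V=0.3206[hold]  S*(1)=-
k=0: j=0 S=129.8300 intr=0.0000 cont=1.7882 V=1.7882[hold]  S*(0)=-

price = 1.7882
boundary = - - - 87.6437
tree:
1.7882
3.7968 0.3206
7.9650 0.7551 0.0000
16.4563 1.7789 0.0000 0.0000
27.2160 4.1908 0.0000 0.0000 0.0000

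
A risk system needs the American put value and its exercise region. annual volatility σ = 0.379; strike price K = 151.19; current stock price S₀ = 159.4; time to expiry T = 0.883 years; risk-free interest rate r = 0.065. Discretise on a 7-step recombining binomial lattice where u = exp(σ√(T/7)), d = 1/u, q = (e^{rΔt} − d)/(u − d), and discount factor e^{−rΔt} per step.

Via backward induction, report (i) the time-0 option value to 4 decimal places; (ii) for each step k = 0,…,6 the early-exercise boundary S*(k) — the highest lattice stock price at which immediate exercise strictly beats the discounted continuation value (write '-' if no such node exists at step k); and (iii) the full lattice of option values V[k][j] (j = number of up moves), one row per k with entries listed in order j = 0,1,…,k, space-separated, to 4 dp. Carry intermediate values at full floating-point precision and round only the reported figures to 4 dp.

Δt=0.12614, u=1.14409, d=0.87406, q=0.49689, disc=e^(-rΔt)=0.99183
k=7 terminal: V=max(K-S,0) → 89.0642 69.8712 44.7488 11.8651 0.0000 0.0000 0.0000 0.0000
k=6: j=0 S=71.0774 intr=80.1126 cont=78.8780 V=80.1126[EX]; j=1 S=93.0359 intr=58.1541 cont=56.9195 V=58.1541[EX]; j=2 S=121.7782 intr=29.4118 cont=28.1773 V=29.4118[EX]; j=3 S=159.4000 intr=0.0000 cont=5.9207 V=5.9207[hold]; j=4 S=208.6446 intr=0.0000 cont=0.0000 V=0.0000[hold]; j=5 S=273.1028 intr=0.0000 cont=0.0000 V=0.0000[hold]; j=6 S=357.4745 intr=0.0000 cont=0.0000 V=0.0000[hold]  S*(6)=121.7782
k=5: j=0 S=81.3188 intr=69.8712 cont=68.6366 V=69.8712[EX]; j=1 S=106.4412 intr=44.7488 cont=43.5142 V=44.7488[EX]; j=2 S=139.3249 intr=11.8651 cont=17.5945 V=17.5945[hold]; j=3 S=182.3676 intr=0.0000 cont=2.9545 V=2.9545[hold]; j=4 S=238.7079 intr=0.0000 cont=0.0000 V=0.0000[hold]; j=5 S=312.4537 intr=0.0000 cont=0.0000 V=0.0000[hold]  S*(5)=106.4412
k=4: j=0 S=93.0359 intr=58.1541 cont=56.9195 V=58.1541[EX]; j=1 S=121.7782 intr=29.4118 cont=31.0009 V=31.0009[hold]; j=2 S=159.4000 intr=0.0000 cont=10.2358 V=10.2358[hold]; j=3 S=208.6446 intr=0.0000 cont=1.4743 V=1.4743[hold]; j=4 S=273.1028 intr=0.0000 cont=0.0000 V=0.0000[hold]  S*(4)=93.0359
k=3: j=0 S=106.4412 intr=44.7488 cont=44.2973 V=44.7488[EX]; j=1 S=139.3249 intr=11.8651 cont=20.5141 V=20.5141[hold]; j=2 S=182.3676 intr=0.0000 cont=5.8343 V=5.8343[hold]; j=3 S=238.7079 intr=0.0000 cont=0.7357 V=0.7357[hold]  S*(3)=106.4412
k=2: j=0 S=121.7782 intr=29.4118 cont=32.4398 V=32.4398[hold]; j=1 S=159.4000 intr=0.0000 cont=13.1119 V=13.1119[hold]; j=2 S=208.6446 intr=0.0000 cont=3.2739 V=3.2739[hold]  S*(2)=-
k=1: j=0 S=139.3249 intr=11.8651 cont=22.6495 V=22.6495[hold]; j=1 S=182.3676 intr=0.0000 cont=8.1564 V=8.1564[hold]  S*(1)=-
k=0: j=0 S=159.4000 intr=0.0000 cont=15.3219 V=15.3219[hold]  S*(0)=-

price = 15.3219
boundary = - - - 106.4412 93.0359 106.4412 121.7782
tree:
15.3219
22.6495 8.1564
32.4398 13.1119 3.2739
44.7488 20.5141 5.8343 0.7357
58.1541 31.0009 10.2358 1.4743 0.0000
69.8712 44.7488 17.5945 2.9545 0.0000 0.0000
80.1126 58.1541 29.4118 5.9207 0.0000 0.0000 0.0000
89.0642 69.8712 44.7488 11.8651 0.0000 0.0000 0.0000 0.0000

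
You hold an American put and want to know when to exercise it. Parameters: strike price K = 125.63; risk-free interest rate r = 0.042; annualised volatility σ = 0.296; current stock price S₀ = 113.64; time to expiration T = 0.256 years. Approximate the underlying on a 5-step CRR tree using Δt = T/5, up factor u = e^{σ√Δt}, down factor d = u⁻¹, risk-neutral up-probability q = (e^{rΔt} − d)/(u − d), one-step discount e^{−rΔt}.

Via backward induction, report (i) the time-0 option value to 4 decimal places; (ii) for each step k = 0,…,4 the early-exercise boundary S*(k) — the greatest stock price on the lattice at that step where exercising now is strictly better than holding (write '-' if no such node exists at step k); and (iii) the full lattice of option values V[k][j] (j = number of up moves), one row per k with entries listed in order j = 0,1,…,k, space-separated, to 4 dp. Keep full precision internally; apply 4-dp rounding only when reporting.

price = 14.0997
boundary = - - 99.3930 106.2780 113.6400
tree:
14.0997
19.6669 8.5781
26.2370 13.1637 4.0170
32.6761 19.3520 7.0153 1.0279
38.6979 26.2370 11.9900 2.0574 0.0000
44.3297 32.6761 19.3520 4.1180 0.0000 0.0000

Δt=0.05120  u=1.06927  d=0.93522  q=0.49932  discount=0.99785
step 5 (expiry): payoffs max(K−S,0) = 44.3297 32.6761 19.3520 4.1180 0.0000 0.0000
step 4: (k=4,j=0): S=86.9321, (K−S)⁺=38.6979, hold=38.4281 ⇒ V=38.6979 exercise | (k=4,j=1): S=99.3930, (K−S)⁺=26.2370, hold=25.9672 ⇒ V=26.2370 exercise | (k=4,j=2): S=113.6400, (K−S)⁺=11.9900, hold=11.7201 ⇒ V=11.9900 exercise | (k=4,j=3): S=129.9292, (K−S)⁺=0.0000, hold=2.0574 ⇒ V=2.0574 continue | (k=4,j=4): S=148.5534, (K−S)⁺=0.0000, hold=0.0000 ⇒ V=0.0000 continue  boundary S*=113.6400
step 3: (k=3,j=0): S=92.9539, (K−S)⁺=32.6761, hold=32.4062 ⇒ V=32.6761 exercise | (k=3,j=1): S=106.2780, (K−S)⁺=19.3520, hold=19.0821 ⇒ V=19.3520 exercise | (k=3,j=2): S=121.5120, (K−S)⁺=4.1180, hold=7.0153 ⇒ V=7.0153 continue | (k=3,j=3): S=138.9296, (K−S)⁺=0.0000, hold=1.0279 ⇒ V=1.0279 continue  boundary S*=106.2780
step 2: (k=2,j=0): S=99.3930, (K−S)⁺=26.2370, hold=25.9672 ⇒ V=26.2370 exercise | (k=2,j=1): S=113.6400, (K−S)⁺=11.9900, hold=13.1637 ⇒ V=13.1637 continue | (k=2,j=2): S=129.9292, (K−S)⁺=0.0000, hold=4.0170 ⇒ V=4.0170 continue  boundary S*=99.3930
step 1: (k=1,j=0): S=106.2780, (K−S)⁺=19.3520, hold=19.6669 ⇒ V=19.6669 continue | (k=1,j=1): S=121.5120, (K−S)⁺=4.1180, hold=8.5781 ⇒ V=8.5781 continue  boundary S*=-
step 0: (k=0,j=0): S=113.6400, (K−S)⁺=11.9900, hold=14.0997 ⇒ V=14.0997 continue  boundary S*=-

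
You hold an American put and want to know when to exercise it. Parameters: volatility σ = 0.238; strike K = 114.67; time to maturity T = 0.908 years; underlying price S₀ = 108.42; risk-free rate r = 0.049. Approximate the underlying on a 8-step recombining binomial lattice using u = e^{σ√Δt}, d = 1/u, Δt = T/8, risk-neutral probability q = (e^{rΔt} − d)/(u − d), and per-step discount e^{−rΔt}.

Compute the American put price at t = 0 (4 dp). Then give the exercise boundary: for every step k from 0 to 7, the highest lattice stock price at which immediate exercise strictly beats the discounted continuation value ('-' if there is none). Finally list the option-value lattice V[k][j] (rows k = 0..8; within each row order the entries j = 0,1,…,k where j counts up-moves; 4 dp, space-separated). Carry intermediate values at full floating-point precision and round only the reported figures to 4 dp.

price = 11.4891
boundary = - - 92.3559 85.2397 92.3559 85.2397 92.3559 100.0661
tree:
11.4891
16.2778 7.0986
22.3141 10.7628 3.7206
29.4303 15.7969 6.1330 1.4863
35.9981 22.3141 9.8232 2.7202 0.3390
42.0599 29.4303 15.1666 4.8915 0.7025 0.0000
47.6546 35.9981 22.3141 8.5918 1.4557 0.0000 0.0000
52.8182 42.0599 29.4303 14.6039 3.0163 0.0000 0.0000 0.0000
57.5840 47.6546 35.9981 22.3141 6.2500 0.0000 0.0000 0.0000 0.0000

Δt=0.11350  u=1.08348  d=0.92295  q=0.51471  discount=0.99445
step 8 (expiry): payoffs max(K−S,0) = 57.5840 47.6546 35.9981 22.3141 6.2500 0.0000 0.0000 0.0000 0.0000
step 7: (k=7,j=0): S=61.8518, (K−S)⁺=52.8182, hold=52.1822 ⇒ V=52.8182 exercise | (k=7,j=1): S=72.6101, (K−S)⁺=42.0599, hold=41.4239 ⇒ V=42.0599 exercise | (k=7,j=2): S=85.2397, (K−S)⁺=29.4303, hold=28.7943 ⇒ V=29.4303 exercise | (k=7,j=3): S=100.0661, (K−S)⁺=14.6039, hold=13.9679 ⇒ V=14.6039 exercise | (k=7,j=4): S=117.4713, (K−S)⁺=0.0000, hold=3.0163 ⇒ V=3.0163 continue | (k=7,j=5): S=137.9040, (K−S)⁺=0.0000, hold=0.0000 ⇒ V=0.0000 continue | (k=7,j=6): S=161.8906, (K−S)⁺=0.0000, hold=0.0000 ⇒ V=0.0000 continue | (k=7,j=7): S=190.0494, (K−S)⁺=0.0000, hold=0.0000 ⇒ V=0.0000 continue  boundary S*=100.0661
step 6: (k=6,j=0): S=67.0154, (K−S)⁺=47.6546, hold=47.0186 ⇒ V=47.6546 exercise | (k=6,j=1): S=78.6719, (K−S)⁺=35.9981, hold=35.3621 ⇒ V=35.9981 exercise | (k=6,j=2): S=92.3559, (K−S)⁺=22.3141, hold=21.6782 ⇒ V=22.3141 exercise | (k=6,j=3): S=108.4200, (K−S)⁺=6.2500, hold=8.5918 ⇒ V=8.5918 continue | (k=6,j=4): S=127.2783, (K−S)⁺=0.0000, hold=1.4557 ⇒ V=1.4557 continue | (k=6,j=5): S=149.4167, (K−S)⁺=0.0000, hold=0.0000 ⇒ V=0.0000 continue | (k=6,j=6): S=175.4058, (K−S)⁺=0.0000, hold=0.0000 ⇒ V=0.0000 continue  boundary S*=92.3559
step 5: (k=5,j=0): S=72.6101, (K−S)⁺=42.0599, hold=41.4239 ⇒ V=42.0599 exercise | (k=5,j=1): S=85.2397, (K−S)⁺=29.4303, hold=28.7943 ⇒ V=29.4303 exercise | (k=5,j=2): S=100.0661, (K−S)⁺=14.6039, hold=15.1666 ⇒ V=15.1666 continue | (k=5,j=3): S=117.4713, (K−S)⁺=0.0000, hold=4.8915 ⇒ V=4.8915 continue | (k=5,j=4): S=137.9040, (K−S)⁺=0.0000, hold=0.7025 ⇒ V=0.7025 continue | (k=5,j=5): S=161.8906, (K−S)⁺=0.0000, hold=0.0000 ⇒ V=0.0000 continue  boundary S*=85.2397
step 4: (k=4,j=0): S=78.6719, (K−S)⁺=35.9981, hold=35.3621 ⇒ V=35.9981 exercise | (k=4,j=1): S=92.3559, (K−S)⁺=22.3141, hold=21.9662 ⇒ V=22.3141 exercise | (k=4,j=2): S=108.4200, (K−S)⁺=6.2500, hold=9.8232 ⇒ V=9.8232 continue | (k=4,j=3): S=127.2783, (K−S)⁺=0.0000, hold=2.7202 ⇒ V=2.7202 continue | (k=4,j=4): S=149.4167, (K−S)⁺=0.0000, hold=0.3390 ⇒ V=0.3390 continue  boundary S*=92.3559
step 3: (k=3,j=0): S=85.2397, (K−S)⁺=29.4303, hold=28.7943 ⇒ V=29.4303 exercise | (k=3,j=1): S=100.0661, (K−S)⁺=14.6039, hold=15.7969 ⇒ V=15.7969 continue | (k=3,j=2): S=117.4713, (K−S)⁺=0.0000, hold=6.1330 ⇒ V=6.1330 continue | (k=3,j=3): S=137.9040, (K−S)⁺=0.0000, hold=1.4863 ⇒ V=1.4863 continue  boundary S*=85.2397
step 2: (k=2,j=0): S=92.3559, (K−S)⁺=22.3141, hold=22.2888 ⇒ V=22.3141 exercise | (k=2,j=1): S=108.4200, (K−S)⁺=6.2500, hold=10.7628 ⇒ V=10.7628 continue | (k=2,j=2): S=127.2783, (K−S)⁺=0.0000, hold=3.7206 ⇒ V=3.7206 continue  boundary S*=92.3559
step 1: (k=1,j=0): S=100.0661, (K−S)⁺=14.6039, hold=16.2778 ⇒ V=16.2778 continue | (k=1,j=1): S=117.4713, (K−S)⁺=0.0000, hold=7.0986 ⇒ V=7.0986 continue  boundary S*=-
step 0: (k=0,j=0): S=108.4200, (K−S)⁺=6.2500, hold=11.4891 ⇒ V=11.4891 continue  boundary S*=-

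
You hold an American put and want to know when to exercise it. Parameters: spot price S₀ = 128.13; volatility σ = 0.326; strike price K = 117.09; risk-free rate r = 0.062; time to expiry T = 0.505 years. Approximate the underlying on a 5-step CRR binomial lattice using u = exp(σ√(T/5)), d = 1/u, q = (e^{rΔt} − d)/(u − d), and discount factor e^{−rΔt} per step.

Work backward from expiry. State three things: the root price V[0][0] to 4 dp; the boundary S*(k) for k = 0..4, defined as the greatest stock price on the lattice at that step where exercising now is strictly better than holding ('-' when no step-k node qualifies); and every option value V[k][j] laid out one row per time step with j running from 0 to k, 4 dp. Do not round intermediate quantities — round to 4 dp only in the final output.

Δt=0.10100, u=1.10916, d=0.90158, q=0.50438, disc=e^(-rΔt)=0.99376
k=5 terminal: V=max(K-S,0) → 40.7633 23.1898 1.5703 0.0000 0.0000 0.0000
k=4: j=0 S=84.6587 intr=32.4313 cont=31.7004 V=32.4313[EX]; j=1 S=104.1505 intr=12.9395 cont=12.2086 V=12.9395[EX]; j=2 S=128.1300 intr=0.0000 cont=0.7734 V=0.7734[hold]; j=3 S=157.6306 intr=0.0000 cont=0.0000 V=0.0000[hold]; j=4 S=193.9234 intr=0.0000 cont=0.0000 V=0.0000[hold]  S*(4)=104.1505
k=3: j=0 S=93.9002 intr=23.1898 cont=22.4589 V=23.1898[EX]; j=1 S=115.5197 intr=1.5703 cont=6.7607 V=6.7607[hold]; j=2 S=142.1169 intr=0.0000 cont=0.3809 V=0.3809[hold]; j=3 S=174.8378 intr=0.0000 cont=0.0000 V=0.0000[hold]  S*(3)=93.9002
k=2: j=0 S=104.1505 intr=12.9395 cont=14.8102 V=14.8102[hold]; j=1 S=128.1300 intr=0.0000 cont=3.5207 V=3.5207[hold]; j=2 S=157.6306 intr=0.0000 cont=0.1876 V=0.1876[hold]  S*(2)=-
k=1: j=0 S=115.5197 intr=1.5703 cont=9.0591 V=9.0591[hold]; j=1 S=142.1169 intr=0.0000 cont=1.8281 V=1.8281[hold]  S*(1)=-
k=0: j=0 S=128.1300 intr=0.0000 cont=5.3781 V=5.3781[hold]  S*(0)=-

price = 5.3781
boundary = - - - 93.9002 104.1505
tree:
5.3781
9.0591 1.8281
14.8102 3.5207 0.1876
23.1898 6.7607 0.3809 0.0000
32.4313 12.9395 0.7734 0.0000 0.0000
40.7633 23.1898 1.5703 0.0000 0.0000 0.0000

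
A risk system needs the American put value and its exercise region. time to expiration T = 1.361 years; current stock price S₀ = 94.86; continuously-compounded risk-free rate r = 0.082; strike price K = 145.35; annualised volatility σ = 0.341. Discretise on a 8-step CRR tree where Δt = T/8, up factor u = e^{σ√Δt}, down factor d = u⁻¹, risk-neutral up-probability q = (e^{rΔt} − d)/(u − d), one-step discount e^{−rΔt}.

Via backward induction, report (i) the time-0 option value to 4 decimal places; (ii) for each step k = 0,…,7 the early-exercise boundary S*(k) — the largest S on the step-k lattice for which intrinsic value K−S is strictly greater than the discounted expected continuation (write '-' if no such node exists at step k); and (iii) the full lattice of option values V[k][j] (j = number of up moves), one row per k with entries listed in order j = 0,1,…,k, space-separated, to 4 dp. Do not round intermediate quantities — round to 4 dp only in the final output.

price = 50.4900
boundary = 94.8600 82.4138 94.8600 82.4138 94.8600 109.1859 94.8600 109.1859
tree:
50.4900
62.9362 36.8595
73.7494 50.4900 25.0122
83.1439 62.9362 36.2618 15.0865
91.3057 73.7494 50.4900 23.8346 7.2489
98.3967 83.1439 62.9362 36.1641 12.8586 2.1570
104.5572 91.3057 73.7494 50.4900 22.0876 4.5068 0.0000
109.9095 98.3967 83.1439 62.9362 36.1641 9.4164 0.0000 0.0000
114.5595 104.5572 91.3057 73.7494 50.4900 19.6747 0.0000 0.0000 0.0000

Δt=0.17012  u=1.15102  d=0.86879  q=0.51467  discount=0.98615
step 8 (expiry): payoffs max(K−S,0) = 114.5595 104.5572 91.3057 73.7494 50.4900 19.6747 0.0000 0.0000 0.0000
step 7: (k=7,j=0): S=35.4405, (K−S)⁺=109.9095, hold=107.8959 ⇒ V=109.9095 exercise | (k=7,j=1): S=46.9533, (K−S)⁺=98.3967, hold=96.3831 ⇒ V=98.3967 exercise | (k=7,j=2): S=62.2061, (K−S)⁺=83.1439, hold=81.1303 ⇒ V=83.1439 exercise | (k=7,j=3): S=82.4138, (K−S)⁺=62.9362, hold=60.9226 ⇒ V=62.9362 exercise | (k=7,j=4): S=109.1859, (K−S)⁺=36.1641, hold=34.1505 ⇒ V=36.1641 exercise | (k=7,j=5): S=144.6549, (K−S)⁺=0.6951, hold=9.4164 ⇒ V=9.4164 continue | (k=7,j=6): S=191.6460, (K−S)⁺=0.0000, hold=0.0000 ⇒ V=0.0000 continue | (k=7,j=7): S=253.9022, (K−S)⁺=0.0000, hold=0.0000 ⇒ V=0.0000 continue  boundary S*=109.1859
step 6: (k=6,j=0): S=40.7928, (K−S)⁺=104.5572, hold=102.5436 ⇒ V=104.5572 exercise | (k=6,j=1): S=54.0443, (K−S)⁺=91.3057, hold=89.2921 ⇒ V=91.3057 exercise | (k=6,j=2): S=71.6006, (K−S)⁺=73.7494, hold=71.7358 ⇒ V=73.7494 exercise | (k=6,j=3): S=94.8600, (K−S)⁺=50.4900, hold=48.4764 ⇒ V=50.4900 exercise | (k=6,j=4): S=125.6753, (K−S)⁺=19.6747, hold=22.0876 ⇒ V=22.0876 continue | (k=6,j=5): S=166.5009, (K−S)⁺=0.0000, hold=4.5068 ⇒ V=4.5068 continue | (k=6,j=6): S=220.5886, (K−S)⁺=0.0000, hold=0.0000 ⇒ V=0.0000 continue  boundary S*=94.8600
step 5: (k=5,j=0): S=46.9533, (K−S)⁺=98.3967, hold=96.3831 ⇒ V=98.3967 exercise | (k=5,j=1): S=62.2061, (K−S)⁺=83.1439, hold=81.1303 ⇒ V=83.1439 exercise | (k=5,j=2): S=82.4138, (K−S)⁺=62.9362, hold=60.9226 ⇒ V=62.9362 exercise | (k=5,j=3): S=109.1859, (K−S)⁺=36.1641, hold=35.3752 ⇒ V=36.1641 exercise | (k=5,j=4): S=144.6549, (K−S)⁺=0.6951, hold=12.8586 ⇒ V=12.8586 continue | (k=5,j=5): S=191.6460, (K−S)⁺=0.0000, hold=2.1570 ⇒ V=2.1570 continue  boundary S*=109.1859
step 4: (k=4,j=0): S=54.0443, (K−S)⁺=91.3057, hold=89.2921 ⇒ V=91.3057 exercise | (k=4,j=1): S=71.6006, (K−S)⁺=73.7494, hold=71.7358 ⇒ V=73.7494 exercise | (k=4,j=2): S=94.8600, (K−S)⁺=50.4900, hold=48.4764 ⇒ V=50.4900 exercise | (k=4,j=3): S=125.6753, (K−S)⁺=19.6747, hold=23.8346 ⇒ V=23.8346 continue | (k=4,j=4): S=166.5009, (K−S)⁺=0.0000, hold=7.2489 ⇒ V=7.2489 continue  boundary S*=94.8600
step 3: (k=3,j=0): S=62.2061, (K−S)⁺=83.1439, hold=81.1303 ⇒ V=83.1439 exercise | (k=3,j=1): S=82.4138, (K−S)⁺=62.9362, hold=60.9226 ⇒ V=62.9362 exercise | (k=3,j=2): S=109.1859, (K−S)⁺=36.1641, hold=36.2618 ⇒ V=36.2618 continue | (k=3,j=3): S=144.6549, (K−S)⁺=0.6951, hold=15.0865 ⇒ V=15.0865 continue  boundary S*=82.4138
step 2: (k=2,j=0): S=71.6006, (K−S)⁺=73.7494, hold=71.7358 ⇒ V=73.7494 exercise | (k=2,j=1): S=94.8600, (K−S)⁺=50.4900, hold=48.5260 ⇒ V=50.4900 exercise | (k=2,j=2): S=125.6753, (K−S)⁺=19.6747, hold=25.0122 ⇒ V=25.0122 continue  boundary S*=94.8600
step 1: (k=1,j=0): S=82.4138, (K−S)⁺=62.9362, hold=60.9226 ⇒ V=62.9362 exercise | (k=1,j=1): S=109.1859, (K−S)⁺=36.1641, hold=36.8595 ⇒ V=36.8595 continue  boundary S*=82.4138
step 0: (k=0,j=0): S=94.8600, (K−S)⁺=50.4900, hold=48.8293 ⇒ V=50.4900 exercise  boundary S*=94.8600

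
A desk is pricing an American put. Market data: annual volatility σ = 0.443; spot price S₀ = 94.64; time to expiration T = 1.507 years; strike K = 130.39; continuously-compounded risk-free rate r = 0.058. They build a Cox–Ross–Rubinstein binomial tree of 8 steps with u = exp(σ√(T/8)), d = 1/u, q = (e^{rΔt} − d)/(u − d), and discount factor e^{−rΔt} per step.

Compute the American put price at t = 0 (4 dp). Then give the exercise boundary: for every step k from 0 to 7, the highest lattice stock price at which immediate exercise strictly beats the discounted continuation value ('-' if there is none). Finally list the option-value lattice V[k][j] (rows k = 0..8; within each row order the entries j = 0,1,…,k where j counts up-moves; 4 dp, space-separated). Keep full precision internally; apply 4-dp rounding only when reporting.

price = 40.5286
boundary = - - 64.4273 78.0858 64.4273 78.0858 94.6400 78.0858
tree:
40.5286
52.5599 28.4460
65.9627 39.2694 17.3933
77.2322 52.3042 26.0729 8.4059
86.5304 65.9627 37.7415 14.0519 2.4930
94.2022 77.2322 52.3042 22.8580 4.8514 0.0000
100.5321 86.5304 65.9627 35.7500 9.4407 0.0000 0.0000
105.7548 94.2022 77.2322 52.3042 18.3713 0.0000 0.0000 0.0000
110.0639 100.5321 86.5304 65.9627 35.7500 0.0000 0.0000 0.0000 0.0000

params: Δt=0.18837 u=1.21200 d=0.82508 q=0.48047 e^(-rΔt)=0.98913
t_8 payoffs: 110.0639 100.5321 86.5304 65.9627 35.7500 0.0000 0.0000 0.0000 0.0000
t_7: node(7,0) S=24.6352 payoff=105.7548 vs cont=104.3379 → 105.7548 [stop]  node(7,1) S=36.1878 payoff=94.2022 vs cont=92.7854 → 94.2022 [stop]  node(7,2) S=53.1578 payoff=77.2322 vs cont=75.8153 → 77.2322 [stop]  node(7,3) S=78.0858 payoff=52.3042 vs cont=50.8873 → 52.3042 [stop]  node(7,4) S=114.7037 payoff=15.6863 vs cont=18.3713 → 18.3713 [wait]  node(7,5) S=168.4932 payoff=0.0000 vs cont=0.0000 → 0.0000 [wait]  node(7,6) S=247.5070 payoff=0.0000 vs cont=0.0000 → 0.0000 [wait]  node(7,7) S=363.5737 payoff=0.0000 vs cont=0.0000 → 0.0000 [wait]  ⇒ S*(7)=78.0858
t_6: node(6,0) S=29.8579 payoff=100.5321 vs cont=99.1152 → 100.5321 [stop]  node(6,1) S=43.8596 payoff=86.5304 vs cont=85.1136 → 86.5304 [stop]  node(6,2) S=64.4273 payoff=65.9627 vs cont=64.5459 → 65.9627 [stop]  node(6,3) S=94.6400 payoff=35.7500 vs cont=35.6092 → 35.7500 [stop]  node(6,4) S=139.0208 payoff=0.0000 vs cont=9.4407 → 9.4407 [wait]  node(6,5) S=204.2137 payoff=0.0000 vs cont=0.0000 → 0.0000 [wait]  node(6,6) S=299.9784 payoff=0.0000 vs cont=0.0000 → 0.0000 [wait]  ⇒ S*(6)=94.6400
t_5: node(5,0) S=36.1878 payoff=94.2022 vs cont=92.7854 → 94.2022 [stop]  node(5,1) S=53.1578 payoff=77.2322 vs cont=75.8153 → 77.2322 [stop]  node(5,2) S=78.0858 payoff=52.3042 vs cont=50.8873 → 52.3042 [stop]  node(5,3) S=114.7037 payoff=15.6863 vs cont=22.8580 → 22.8580 [wait]  node(5,4) S=168.4932 payoff=0.0000 vs cont=4.8514 → 4.8514 [wait]  node(5,5) S=247.5070 payoff=0.0000 vs cont=0.0000 → 0.0000 [wait]  ⇒ S*(5)=78.0858
t_4: node(4,0) S=43.8596 payoff=86.5304 vs cont=85.1136 → 86.5304 [stop]  node(4,1) S=64.4273 payoff=65.9627 vs cont=64.5459 → 65.9627 [stop]  node(4,2) S=94.6400 payoff=35.7500 vs cont=37.7415 → 37.7415 [wait]  node(4,3) S=139.0208 payoff=0.0000 vs cont=14.0519 → 14.0519 [wait]  node(4,4) S=204.2137 payoff=0.0000 vs cont=2.4930 → 2.4930 [wait]  ⇒ S*(4)=64.4273
t_3: node(3,0) S=53.1578 payoff=77.2322 vs cont=75.8153 → 77.2322 [stop]  node(3,1) S=78.0858 payoff=52.3042 vs cont=51.8338 → 52.3042 [stop]  node(3,2) S=114.7037 payoff=15.6863 vs cont=26.0729 → 26.0729 [wait]  node(3,3) S=168.4932 payoff=0.0000 vs cont=8.4059 → 8.4059 [wait]  ⇒ S*(3)=78.0858
t_2: node(2,0) S=64.4273 payoff=65.9627 vs cont=64.5459 → 65.9627 [stop]  node(2,1) S=94.6400 payoff=35.7500 vs cont=39.2694 → 39.2694 [wait]  node(2,2) S=139.0208 payoff=0.0000 vs cont=17.3933 → 17.3933 [wait]  ⇒ S*(2)=64.4273
t_1: node(1,0) S=78.0858 payoff=52.3042 vs cont=52.5599 → 52.5599 [wait]  node(1,1) S=114.7037 payoff=15.6863 vs cont=28.4460 → 28.4460 [wait]  ⇒ S*(1)=-
t_0: node(0,0) S=94.6400 payoff=35.7500 vs cont=40.5286 → 40.5286 [wait]  ⇒ S*(0)=-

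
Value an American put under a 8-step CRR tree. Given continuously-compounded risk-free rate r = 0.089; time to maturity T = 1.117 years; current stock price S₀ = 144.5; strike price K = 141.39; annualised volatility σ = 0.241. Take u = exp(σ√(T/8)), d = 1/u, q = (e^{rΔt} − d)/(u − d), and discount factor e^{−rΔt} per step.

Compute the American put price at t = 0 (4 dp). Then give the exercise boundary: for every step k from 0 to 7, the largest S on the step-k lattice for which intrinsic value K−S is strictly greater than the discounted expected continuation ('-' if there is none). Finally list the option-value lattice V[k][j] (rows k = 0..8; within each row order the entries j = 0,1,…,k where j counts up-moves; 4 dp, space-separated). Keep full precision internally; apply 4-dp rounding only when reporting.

price = 8.1943
boundary = - - - 110.2908 120.6837 110.2908 120.6837 132.0560
tree:
8.1943
13.2574 4.1859
20.7232 7.3736 1.6400
31.0992 12.5984 3.2123 0.3745
40.5972 20.7063 6.1675 0.8368 0.0000
49.2772 31.0992 11.5237 1.8698 0.0000 0.0000
57.2097 40.5972 20.7063 4.1776 0.0000 0.0000 0.0000
64.4591 49.2772 31.0992 9.3340 0.0000 0.0000 0.0000 0.0000
71.0842 57.2097 40.5972 20.7063 0.0000 0.0000 0.0000 0.0000 0.0000

Δt=0.13962, u=1.09423, d=0.91388, q=0.54683, disc=e^(-rΔt)=0.98765
k=8 terminal: V=max(K-S,0) → 71.0842 57.2097 40.5972 20.7063 0.0000 0.0000 0.0000 0.0000 0.0000
k=7: j=0 S=76.9309 intr=64.4591 cont=62.7130 V=64.4591[EX]; j=1 S=92.1128 intr=49.2772 cont=47.5311 V=49.2772[EX]; j=2 S=110.2908 intr=31.0992 cont=29.3531 V=31.0992[EX]; j=3 S=132.0560 intr=9.3340 cont=9.2675 V=9.3340[EX]; j=4 S=158.1166 intr=0.0000 cont=0.0000 V=0.0000[hold]; j=5 S=189.3200 intr=0.0000 cont=0.0000 V=0.0000[hold]; j=6 S=226.6813 intr=0.0000 cont=0.0000 V=0.0000[hold]; j=7 S=271.4156 intr=0.0000 cont=0.0000 V=0.0000[hold]  S*(7)=132.0560
k=6: j=0 S=84.1803 intr=57.2097 cont=55.4636 V=57.2097[EX]; j=1 S=100.7928 intr=40.5972 cont=38.8511 V=40.5972[EX]; j=2 S=120.6837 intr=20.7063 cont=18.9601 V=20.7063[EX]; j=3 S=144.5000 intr=0.0000 cont=4.1776 V=4.1776[hold]; j=4 S=173.0163 intr=0.0000 cont=0.0000 V=0.0000[hold]; j=5 S=207.1601 intr=0.0000 cont=0.0000 V=0.0000[hold]; j=6 S=248.0420 intr=0.0000 cont=0.0000 V=0.0000[hold]  S*(6)=120.6837
k=5: j=0 S=92.1128 intr=49.2772 cont=47.5311 V=49.2772[EX]; j=1 S=110.2908 intr=31.0992 cont=29.3531 V=31.0992[EX]; j=2 S=132.0560 intr=9.3340 cont=11.5237 V=11.5237[hold]; j=3 S=158.1166 intr=0.0000 cont=1.8698 V=1.8698[hold]; j=4 S=189.3200 intr=0.0000 cont=0.0000 V=0.0000[hold]; j=5 S=226.6813 intr=0.0000 cont=0.0000 V=0.0000[hold]  S*(5)=110.2908
k=4: j=0 S=100.7928 intr=40.5972 cont=38.8511 V=40.5972[EX]; j=1 S=120.6837 intr=20.7063 cont=20.1428 V=20.7063[EX]; j=2 S=144.5000 intr=0.0000 cont=6.1675 V=6.1675[hold]; j=3 S=173.0163 intr=0.0000 cont=0.8368 V=0.8368[hold]; j=4 S=207.1601 intr=0.0000 cont=0.0000 V=0.0000[hold]  S*(4)=120.6837
k=3: j=0 S=110.2908 intr=31.0992 cont=29.3531 V=31.0992[EX]; j=1 S=132.0560 intr=9.3340 cont=12.5984 V=12.5984[hold]; j=2 S=158.1166 intr=0.0000 cont=3.2123 V=3.2123[hold]; j=3 S=189.3200 intr=0.0000 cont=0.3745 V=0.3745[hold]  S*(3)=110.2908
k=2: j=0 S=120.6837 intr=20.7063 cont=20.7232 V=20.7232[hold]; j=1 S=144.5000 intr=0.0000 cont=7.3736 V=7.3736[hold]; j=2 S=173.0163 intr=0.0000 cont=1.6400 V=1.6400[hold]  S*(2)=-
k=1: j=0 S=132.0560 intr=9.3340 cont=13.2574 V=13.2574[hold]; j=1 S=158.1166 intr=0.0000 cont=4.1859 V=4.1859[hold]  S*(1)=-
k=0: j=0 S=144.5000 intr=0.0000 cont=8.1943 V=8.1943[hold]  S*(0)=-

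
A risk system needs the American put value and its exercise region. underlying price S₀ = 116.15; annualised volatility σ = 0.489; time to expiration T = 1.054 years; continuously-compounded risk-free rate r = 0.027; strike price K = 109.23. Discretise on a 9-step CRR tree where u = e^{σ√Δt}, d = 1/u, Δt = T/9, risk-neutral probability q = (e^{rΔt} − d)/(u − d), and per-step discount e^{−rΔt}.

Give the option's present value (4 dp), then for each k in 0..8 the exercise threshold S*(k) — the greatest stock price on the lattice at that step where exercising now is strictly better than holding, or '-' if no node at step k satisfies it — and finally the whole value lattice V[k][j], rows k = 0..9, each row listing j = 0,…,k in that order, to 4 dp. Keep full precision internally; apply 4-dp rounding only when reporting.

params: Δt=0.11711 u=1.18216 d=0.84591 q=0.46768 e^(-rΔt)=0.99684
t_9 payoffs: 83.4707 73.2314 58.9219 38.9243 10.9776 0.0000 0.0000 0.0000 0.0000 0.0000
t_8: node(8,0) S=30.4516 payoff=78.7784 vs cont=78.4336 → 78.7784 [stop]  node(8,1) S=42.5561 payoff=66.6739 vs cont=66.3290 → 66.6739 [stop]  node(8,2) S=59.4723 payoff=49.7577 vs cont=49.4129 → 49.7577 [stop]  node(8,3) S=83.1126 payoff=26.1174 vs cont=25.7726 → 26.1174 [stop]  node(8,4) S=116.1500 payoff=0.0000 vs cont=5.8252 → 5.8252 [wait]  node(8,5) S=162.3198 payoff=0.0000 vs cont=0.0000 → 0.0000 [wait]  node(8,6) S=226.8423 payoff=0.0000 vs cont=0.0000 → 0.0000 [wait]  node(8,7) S=317.0125 payoff=0.0000 vs cont=0.0000 → 0.0000 [wait]  node(8,8) S=443.0256 payoff=0.0000 vs cont=0.0000 → 0.0000 [wait]  ⇒ S*(8)=83.1126
t_7: node(7,0) S=35.9986 payoff=73.2314 vs cont=72.8865 → 73.2314 [stop]  node(7,1) S=50.3081 payoff=58.9219 vs cont=58.5770 → 58.9219 [stop]  node(7,2) S=70.3057 payoff=38.9243 vs cont=38.5794 → 38.9243 [stop]  node(7,3) S=98.2524 payoff=10.9776 vs cont=16.5746 → 16.5746 [wait]  node(7,4) S=137.3079 payoff=0.0000 vs cont=3.0911 → 3.0911 [wait]  node(7,5) S=191.8880 payoff=0.0000 vs cont=0.0000 → 0.0000 [wait]  node(7,6) S=268.1638 payoff=0.0000 vs cont=0.0000 → 0.0000 [wait]  node(7,7) S=374.7595 payoff=0.0000 vs cont=0.0000 → 0.0000 [wait]  ⇒ S*(7)=70.3057
t_6: node(6,0) S=42.5561 payoff=66.6739 vs cont=66.3290 → 66.6739 [stop]  node(6,1) S=59.4723 payoff=49.7577 vs cont=49.4129 → 49.7577 [stop]  node(6,2) S=83.1126 payoff=26.1174 vs cont=28.3819 → 28.3819 [wait]  node(6,3) S=116.1500 payoff=0.0000 vs cont=10.2362 → 10.2362 [wait]  node(6,4) S=162.3198 payoff=0.0000 vs cont=1.6402 → 1.6402 [wait]  node(6,5) S=226.8423 payoff=0.0000 vs cont=0.0000 → 0.0000 [wait]  node(6,6) S=317.0125 payoff=0.0000 vs cont=0.0000 → 0.0000 [wait]  ⇒ S*(6)=59.4723
t_5: node(5,0) S=50.3081 payoff=58.9219 vs cont=58.5770 → 58.9219 [stop]  node(5,1) S=70.3057 payoff=38.9243 vs cont=39.6352 → 39.6352 [wait]  node(5,2) S=98.2524 payoff=10.9776 vs cont=19.8327 → 19.8327 [wait]  node(5,3) S=137.3079 payoff=0.0000 vs cont=6.1964 → 6.1964 [wait]  node(5,4) S=191.8880 payoff=0.0000 vs cont=0.8704 → 0.8704 [wait]  node(5,5) S=268.1638 payoff=0.0000 vs cont=0.0000 → 0.0000 [wait]  ⇒ S*(5)=50.3081
t_4: node(4,0) S=59.4723 payoff=49.7577 vs cont=49.7443 → 49.7577 [stop]  node(4,1) S=83.1126 payoff=26.1174 vs cont=30.2781 → 30.2781 [wait]  node(4,2) S=116.1500 payoff=0.0000 vs cont=13.4128 → 13.4128 [wait]  node(4,3) S=162.3198 payoff=0.0000 vs cont=3.6938 → 3.6938 [wait]  node(4,4) S=226.8423 payoff=0.0000 vs cont=0.4619 → 0.4619 [wait]  ⇒ S*(4)=59.4723
t_3: node(3,0) S=70.3057 payoff=38.9243 vs cont=40.5192 → 40.5192 [wait]  node(3,1) S=98.2524 payoff=10.9776 vs cont=22.3198 → 22.3198 [wait]  node(3,2) S=137.3079 payoff=0.0000 vs cont=8.8394 → 8.8394 [wait]  node(3,3) S=191.8880 payoff=0.0000 vs cont=2.1754 → 2.1754 [wait]  ⇒ S*(3)=-
t_2: node(2,0) S=83.1126 payoff=26.1174 vs cont=31.9067 → 31.9067 [wait]  node(2,1) S=116.1500 payoff=0.0000 vs cont=15.9648 → 15.9648 [wait]  node(2,2) S=162.3198 payoff=0.0000 vs cont=5.7047 → 5.7047 [wait]  ⇒ S*(2)=-
t_1: node(1,0) S=98.2524 payoff=10.9776 vs cont=24.3738 → 24.3738 [wait]  node(1,1) S=137.3079 payoff=0.0000 vs cont=11.1311 → 11.1311 [wait]  ⇒ S*(1)=-
t_0: node(0,0) S=116.1500 payoff=0.0000 vs cont=18.1230 → 18.1230 [wait]  ⇒ S*(0)=-

price = 18.1230
boundary = - - - - 59.4723 50.3081 59.4723 70.3057 83.1126
tree:
18.1230
24.3738 11.1311
31.9067 15.9648 5.7047
40.5192 22.3198 8.8394 2.1754
49.7577 30.2781 13.4128 3.6938 0.4619
58.9219 39.6352 19.8327 6.1964 0.8704 0.0000
66.6739 49.7577 28.3819 10.2362 1.6402 0.0000 0.0000
73.2314 58.9219 38.9243 16.5746 3.0911 0.0000 0.0000 0.0000
78.7784 66.6739 49.7577 26.1174 5.8252 0.0000 0.0000 0.0000 0.0000
83.4707 73.2314 58.9219 38.9243 10.9776 0.0000 0.0000 0.0000 0.0000 0.0000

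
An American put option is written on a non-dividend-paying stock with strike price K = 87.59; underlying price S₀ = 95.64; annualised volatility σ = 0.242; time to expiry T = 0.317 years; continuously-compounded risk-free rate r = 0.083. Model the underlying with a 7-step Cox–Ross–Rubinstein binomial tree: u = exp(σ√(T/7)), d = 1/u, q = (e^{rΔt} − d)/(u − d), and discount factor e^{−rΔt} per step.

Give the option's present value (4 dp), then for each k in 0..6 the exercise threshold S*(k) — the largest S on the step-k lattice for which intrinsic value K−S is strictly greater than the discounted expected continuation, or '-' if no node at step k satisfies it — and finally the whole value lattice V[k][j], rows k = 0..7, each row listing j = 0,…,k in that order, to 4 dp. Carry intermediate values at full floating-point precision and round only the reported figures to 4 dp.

price = 1.5018
boundary = - - - - 77.8354 73.9285 77.8354
tree:
1.5018
2.5173 0.5888
4.1046 1.0916 0.1357
6.4664 1.9859 0.2861 0.0000
9.7546 3.5221 0.6028 0.0000 0.0000
13.6615 6.0255 1.2703 0.0000 0.0000 0.0000
17.3724 9.7546 2.6770 0.0000 0.0000 0.0000 0.0000
20.8970 13.6615 5.6412 0.0000 0.0000 0.0000 0.0000 0.0000

Δt=0.04529  u=1.05285  d=0.94980  q=0.52367  discount=0.99625
step 7 (expiry): payoffs max(K−S,0) = 20.8970 13.6615 5.6412 0.0000 0.0000 0.0000 0.0000 0.0000
step 6: (k=6,j=0): S=70.2176, (K−S)⁺=17.3724, hold=17.0438 ⇒ V=17.3724 exercise | (k=6,j=1): S=77.8354, (K−S)⁺=9.7546, hold=9.4260 ⇒ V=9.7546 exercise | (k=6,j=2): S=86.2797, (K−S)⁺=1.3103, hold=2.6770 ⇒ V=2.6770 continue | (k=6,j=3): S=95.6400, (K−S)⁺=0.0000, hold=0.0000 ⇒ V=0.0000 continue | (k=6,j=4): S=106.0158, (K−S)⁺=0.0000, hold=0.0000 ⇒ V=0.0000 continue | (k=6,j=5): S=117.5173, (K−S)⁺=0.0000, hold=0.0000 ⇒ V=0.0000 continue | (k=6,j=6): S=130.2666, (K−S)⁺=0.0000, hold=0.0000 ⇒ V=0.0000 continue  boundary S*=77.8354
step 5: (k=5,j=0): S=73.9285, (K−S)⁺=13.6615, hold=13.3329 ⇒ V=13.6615 exercise | (k=5,j=1): S=81.9488, (K−S)⁺=5.6412, hold=6.0255 ⇒ V=6.0255 continue | (k=5,j=2): S=90.8393, (K−S)⁺=0.0000, hold=1.2703 ⇒ V=1.2703 continue | (k=5,j=3): S=100.6944, (K−S)⁺=0.0000, hold=0.0000 ⇒ V=0.0000 continue | (k=5,j=4): S=111.6185, (K−S)⁺=0.0000, hold=0.0000 ⇒ V=0.0000 continue | (k=5,j=5): S=123.7279, (K−S)⁺=0.0000, hold=0.0000 ⇒ V=0.0000 continue  boundary S*=73.9285
step 4: (k=4,j=0): S=77.8354, (K−S)⁺=9.7546, hold=9.6265 ⇒ V=9.7546 exercise | (k=4,j=1): S=86.2797, (K−S)⁺=1.3103, hold=3.5221 ⇒ V=3.5221 continue | (k=4,j=2): S=95.6400, (K−S)⁺=0.0000, hold=0.6028 ⇒ V=0.6028 continue | (k=4,j=3): S=106.0158, (K−S)⁺=0.0000, hold=0.0000 ⇒ V=0.0000 continue | (k=4,j=4): S=117.5173, (K−S)⁺=0.0000, hold=0.0000 ⇒ V=0.0000 continue  boundary S*=77.8354
step 3: (k=3,j=0): S=81.9488, (K−S)⁺=5.6412, hold=6.4664 ⇒ V=6.4664 continue | (k=3,j=1): S=90.8393, (K−S)⁺=0.0000, hold=1.9859 ⇒ V=1.9859 continue | (k=3,j=2): S=100.6944, (K−S)⁺=0.0000, hold=0.2861 ⇒ V=0.2861 continue | (k=3,j=3): S=111.6185, (K−S)⁺=0.0000, hold=0.0000 ⇒ V=0.0000 continue  boundary S*=-
step 2: (k=2,j=0): S=86.2797, (K−S)⁺=1.3103, hold=4.1046 ⇒ V=4.1046 continue | (k=2,j=1): S=95.6400, (K−S)⁺=0.0000, hold=1.0916 ⇒ V=1.0916 continue | (k=2,j=2): S=106.0158, (K−S)⁺=0.0000, hold=0.1357 ⇒ V=0.1357 continue  boundary S*=-
step 1: (k=1,j=0): S=90.8393, (K−S)⁺=0.0000, hold=2.5173 ⇒ V=2.5173 continue | (k=1,j=1): S=100.6944, (K−S)⁺=0.0000, hold=0.5888 ⇒ V=0.5888 continue  boundary S*=-
step 0: (k=0,j=0): S=95.6400, (K−S)⁺=0.0000, hold=1.5018 ⇒ V=1.5018 continue  boundary S*=-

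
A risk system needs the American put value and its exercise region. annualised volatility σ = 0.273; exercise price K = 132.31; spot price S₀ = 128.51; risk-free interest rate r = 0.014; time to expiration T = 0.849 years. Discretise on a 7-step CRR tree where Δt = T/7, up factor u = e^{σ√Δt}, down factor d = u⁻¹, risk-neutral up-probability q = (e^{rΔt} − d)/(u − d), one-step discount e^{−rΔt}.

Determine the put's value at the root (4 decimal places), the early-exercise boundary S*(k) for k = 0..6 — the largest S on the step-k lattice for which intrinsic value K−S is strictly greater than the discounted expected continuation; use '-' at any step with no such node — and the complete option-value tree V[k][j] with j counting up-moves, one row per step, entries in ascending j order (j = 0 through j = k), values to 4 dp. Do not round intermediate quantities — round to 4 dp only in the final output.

Δt=0.12129, u=1.09974, d=0.90930, q=0.48517, disc=e^(-rΔt)=0.99830
k=7 terminal: V=max(K-S,0) → 66.2555 52.4216 35.6905 15.4553 0.0000 0.0000 0.0000 0.0000
k=6: j=0 S=72.6429 intr=59.6671 cont=59.4427 V=59.6671[EX]; j=1 S=87.8566 intr=44.4534 cont=44.2289 V=44.4534[EX]; j=2 S=106.2565 intr=26.0535 cont=25.8290 V=26.0535[EX]; j=3 S=128.5100 intr=3.8000 cont=7.9433 V=7.9433[hold]; j=4 S=155.4241 intr=0.0000 cont=0.0000 V=0.0000[hold]; j=5 S=187.9748 intr=0.0000 cont=0.0000 V=0.0000[hold]; j=6 S=227.3426 intr=0.0000 cont=0.0000 V=0.0000[hold]  S*(6)=106.2565
k=5: j=0 S=79.8884 intr=52.4216 cont=52.1971 V=52.4216[EX]; j=1 S=96.6195 intr=35.6905 cont=35.4660 V=35.6905[EX]; j=2 S=116.8547 intr=15.4553 cont=17.2376 V=17.2376[hold]; j=3 S=141.3278 intr=0.0000 cont=4.0825 V=4.0825[hold]; j=4 S=170.9263 intr=0.0000 cont=0.0000 V=0.0000[hold]; j=5 S=206.7237 intr=0.0000 cont=0.0000 V=0.0000[hold]  S*(5)=96.6195
k=4: j=0 S=87.8566 intr=44.4534 cont=44.2289 V=44.4534[EX]; j=1 S=106.2565 intr=26.0535 cont=26.6923 V=26.6923[hold]; j=2 S=128.5100 intr=3.8000 cont=10.8367 V=10.8367[hold]; j=3 S=155.4241 intr=0.0000 cont=2.0982 V=2.0982[hold]; j=4 S=187.9748 intr=0.0000 cont=0.0000 V=0.0000[hold]  S*(4)=87.8566
k=3: j=0 S=96.6195 intr=35.6905 cont=35.7754 V=35.7754[hold]; j=1 S=116.8547 intr=15.4553 cont=18.9673 V=18.9673[hold]; j=2 S=141.3278 intr=0.0000 cont=6.5858 V=6.5858[hold]; j=3 S=170.9263 intr=0.0000 cont=1.0784 V=1.0784[hold]  S*(3)=-
k=2: j=0 S=106.2565 intr=26.0535 cont=27.5737 V=27.5737[hold]; j=1 S=128.5100 intr=3.8000 cont=12.9382 V=12.9382[hold]; j=2 S=155.4241 intr=0.0000 cont=3.9071 V=3.9071[hold]  S*(2)=-
k=1: j=0 S=116.8547 intr=15.4553 cont=20.4382 V=20.4382[hold]; j=1 S=141.3278 intr=0.0000 cont=8.5420 V=8.5420[hold]  S*(1)=-
k=0: j=0 S=128.5100 intr=3.8000 cont=14.6416 V=14.6416[hold]  S*(0)=-

price = 14.6416
boundary = - - - - 87.8566 96.6195 106.2565
tree:
14.6416
20.4382 8.5420
27.5737 12.9382 3.9071
35.7754 18.9673 6.5858 1.0784
44.4534 26.6923 10.8367 2.0982 0.0000
52.4216 35.6905 17.2376 4.0825 0.0000 0.0000
59.6671 44.4534 26.0535 7.9433 0.0000 0.0000 0.0000
66.2555 52.4216 35.6905 15.4553 0.0000 0.0000 0.0000 0.0000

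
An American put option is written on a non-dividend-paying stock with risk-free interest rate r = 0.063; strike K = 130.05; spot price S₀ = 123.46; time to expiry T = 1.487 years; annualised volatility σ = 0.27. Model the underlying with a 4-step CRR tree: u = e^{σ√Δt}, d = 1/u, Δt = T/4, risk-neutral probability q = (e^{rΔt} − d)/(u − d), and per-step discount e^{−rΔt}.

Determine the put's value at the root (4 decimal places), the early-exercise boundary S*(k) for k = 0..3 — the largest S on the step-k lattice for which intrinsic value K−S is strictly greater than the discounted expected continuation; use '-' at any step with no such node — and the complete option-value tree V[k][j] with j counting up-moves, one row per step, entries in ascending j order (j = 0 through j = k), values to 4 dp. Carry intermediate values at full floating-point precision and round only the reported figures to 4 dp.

price = 15.3058
boundary = - - 88.8254 104.7205
tree:
15.3058
25.7353 6.7623
41.2246 13.1810 1.3857
54.7071 25.3295 3.0218 0.0000
66.1431 41.2246 6.5900 0.0000 0.0000

params: Δt=0.37175 u=1.17895 d=0.84821 q=0.53059 e^(-rΔt)=0.97685
t_4 payoffs: 66.1431 41.2246 6.5900 0.0000 0.0000
t_3: node(3,0) S=75.3429 payoff=54.7071 vs cont=51.6967 → 54.7071 [stop]  node(3,1) S=104.7205 payoff=25.3295 vs cont=22.3191 → 25.3295 [stop]  node(3,2) S=145.5529 payoff=0.0000 vs cont=3.0218 → 3.0218 [wait]  node(3,3) S=202.3067 payoff=0.0000 vs cont=0.0000 → 0.0000 [wait]  ⇒ S*(3)=104.7205
t_2: node(2,0) S=88.8254 payoff=41.2246 vs cont=38.2142 → 41.2246 [stop]  node(2,1) S=123.4600 payoff=6.5900 vs cont=13.1810 → 13.1810 [wait]  node(2,2) S=171.5993 payoff=0.0000 vs cont=1.3857 → 1.3857 [wait]  ⇒ S*(2)=88.8254
t_1: node(1,0) S=104.7205 payoff=25.3295 vs cont=25.7353 → 25.7353 [wait]  node(1,1) S=145.5529 payoff=0.0000 vs cont=6.7623 → 6.7623 [wait]  ⇒ S*(1)=-
t_0: node(0,0) S=123.4600 payoff=6.5900 vs cont=15.3058 → 15.3058 [wait]  ⇒ S*(0)=-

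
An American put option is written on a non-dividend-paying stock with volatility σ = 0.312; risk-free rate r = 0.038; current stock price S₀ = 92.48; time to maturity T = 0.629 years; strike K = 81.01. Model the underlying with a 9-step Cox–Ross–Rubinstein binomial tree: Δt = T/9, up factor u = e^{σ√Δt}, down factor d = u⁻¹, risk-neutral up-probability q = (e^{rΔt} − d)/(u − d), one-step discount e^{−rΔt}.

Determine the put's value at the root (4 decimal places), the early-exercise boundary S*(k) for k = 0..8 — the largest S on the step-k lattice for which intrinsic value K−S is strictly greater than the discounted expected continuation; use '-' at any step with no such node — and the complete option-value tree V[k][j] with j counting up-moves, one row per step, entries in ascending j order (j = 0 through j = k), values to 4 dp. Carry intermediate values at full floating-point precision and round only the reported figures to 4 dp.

params: Δt=0.06989 u=1.08598 d=0.92083 q=0.49549 e^(-rΔt)=0.99735
t_9 payoffs: 36.9895 29.0944 19.7833 8.8023 0.0000 0.0000 0.0000 0.0000 0.0000 0.0000
t_8: node(8,0) S=47.8053 payoff=33.2047 vs cont=32.9898 → 33.2047 [stop]  node(8,1) S=56.3792 payoff=24.6308 vs cont=24.4159 → 24.6308 [stop]  node(8,2) S=66.4909 payoff=14.5191 vs cont=14.3043 → 14.5191 [stop]  node(8,3) S=78.4160 payoff=2.5940 vs cont=4.4290 → 4.4290 [wait]  node(8,4) S=92.4800 payoff=0.0000 vs cont=0.0000 → 0.0000 [wait]  node(8,5) S=109.0663 payoff=0.0000 vs cont=0.0000 → 0.0000 [wait]  node(8,6) S=128.6274 payoff=0.0000 vs cont=0.0000 → 0.0000 [wait]  node(8,7) S=151.6968 payoff=0.0000 vs cont=0.0000 → 0.0000 [wait]  node(8,8) S=178.9037 payoff=0.0000 vs cont=0.0000 → 0.0000 [wait]  ⇒ S*(8)=66.4909
t_7: node(7,0) S=51.9156 payoff=29.0944 vs cont=28.8796 → 29.0944 [stop]  node(7,1) S=61.2267 payoff=19.7833 vs cont=19.5685 → 19.7833 [stop]  node(7,2) S=72.2077 payoff=8.8023 vs cont=9.4943 → 9.4943 [wait]  node(7,3) S=85.1582 payoff=0.0000 vs cont=2.2286 → 2.2286 [wait]  node(7,4) S=100.4313 payoff=0.0000 vs cont=0.0000 → 0.0000 [wait]  node(7,5) S=118.4437 payoff=0.0000 vs cont=0.0000 → 0.0000 [wait]  node(7,6) S=139.6867 payoff=0.0000 vs cont=0.0000 → 0.0000 [wait]  node(7,7) S=164.7395 payoff=0.0000 vs cont=0.0000 → 0.0000 [wait]  ⇒ S*(7)=61.2267
t_6: node(6,0) S=56.3792 payoff=24.6308 vs cont=24.4159 → 24.6308 [stop]  node(6,1) S=66.4909 payoff=14.5191 vs cont=14.6462 → 14.6462 [wait]  node(6,2) S=78.4160 payoff=2.5940 vs cont=5.8785 → 5.8785 [wait]  node(6,3) S=92.4800 payoff=0.0000 vs cont=1.1213 → 1.1213 [wait]  node(6,4) S=109.0663 payoff=0.0000 vs cont=0.0000 → 0.0000 [wait]  node(6,5) S=128.6274 payoff=0.0000 vs cont=0.0000 → 0.0000 [wait]  node(6,6) S=151.6968 payoff=0.0000 vs cont=0.0000 → 0.0000 [wait]  ⇒ S*(6)=56.3792
t_5: node(5,0) S=61.2267 payoff=19.7833 vs cont=19.6313 → 19.7833 [stop]  node(5,1) S=72.2077 payoff=8.8023 vs cont=10.2746 → 10.2746 [wait]  node(5,2) S=85.1582 payoff=0.0000 vs cont=3.5120 → 3.5120 [wait]  node(5,3) S=100.4313 payoff=0.0000 vs cont=0.5642 → 0.5642 [wait]  node(5,4) S=118.4437 payoff=0.0000 vs cont=0.0000 → 0.0000 [wait]  node(5,5) S=139.6867 payoff=0.0000 vs cont=0.0000 → 0.0000 [wait]  ⇒ S*(5)=61.2267
t_4: node(4,0) S=66.4909 payoff=14.5191 vs cont=15.0318 → 15.0318 [wait]  node(4,1) S=78.4160 payoff=2.5940 vs cont=6.9054 → 6.9054 [wait]  node(4,2) S=92.4800 payoff=0.0000 vs cont=2.0460 → 2.0460 [wait]  node(4,3) S=109.0663 payoff=0.0000 vs cont=0.2839 → 0.2839 [wait]  node(4,4) S=128.6274 payoff=0.0000 vs cont=0.0000 → 0.0000 [wait]  ⇒ S*(4)=-
t_3: node(3,0) S=72.2077 payoff=8.8023 vs cont=10.9761 → 10.9761 [wait]  node(3,1) S=85.1582 payoff=0.0000 vs cont=4.4857 → 4.4857 [wait]  node(3,2) S=100.4313 payoff=0.0000 vs cont=1.1698 → 1.1698 [wait]  node(3,3) S=118.4437 payoff=0.0000 vs cont=0.1428 → 0.1428 [wait]  ⇒ S*(3)=-
t_2: node(2,0) S=78.4160 payoff=2.5940 vs cont=7.7395 → 7.7395 [wait]  node(2,1) S=92.4800 payoff=0.0000 vs cont=2.8351 → 2.8351 [wait]  node(2,2) S=109.0663 payoff=0.0000 vs cont=0.6592 → 0.6592 [wait]  ⇒ S*(2)=-
t_1: node(1,0) S=85.1582 payoff=0.0000 vs cont=5.2953 → 5.2953 [wait]  node(1,1) S=100.4313 payoff=0.0000 vs cont=1.7523 → 1.7523 [wait]  ⇒ S*(1)=-
t_0: node(0,0) S=92.4800 payoff=0.0000 vs cont=3.5304 → 3.5304 [wait]  ⇒ S*(0)=-

price = 3.5304
boundary = - - - - - 61.2267 56.3792 61.2267 66.4909
tree:
3.5304
5.2953 1.7523
7.7395 2.8351 0.6592
10.9761 4.4857 1.1698 0.1428
15.0318 6.9054 2.0460 0.2839 0.0000
19.7833 10.2746 3.5120 0.5642 0.0000 0.0000
24.6308 14.6462 5.8785 1.1213 0.0000 0.0000 0.0000
29.0944 19.7833 9.4943 2.2286 0.0000 0.0000 0.0000 0.0000
33.2047 24.6308 14.5191 4.4290 0.0000 0.0000 0.0000 0.0000 0.0000
36.9895 29.0944 19.7833 8.8023 0.0000 0.0000 0.0000 0.0000 0.0000 0.0000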